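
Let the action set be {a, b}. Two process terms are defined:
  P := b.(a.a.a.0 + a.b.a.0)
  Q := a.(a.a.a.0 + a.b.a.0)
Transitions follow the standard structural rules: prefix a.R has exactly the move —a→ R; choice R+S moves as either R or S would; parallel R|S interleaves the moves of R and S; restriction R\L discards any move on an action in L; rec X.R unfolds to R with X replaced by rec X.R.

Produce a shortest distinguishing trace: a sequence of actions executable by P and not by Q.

b

P's transition system — 6 states:
  u0 = b.(a.a.a.0 + a.b.a.0) → -b-> u1
  u1 = a.a.a.0 + a.b.a.0 → -a-> u2, -a-> u3
  u2 = a.a.0 → -a-> u4
  u3 = b.a.0 → -b-> u4
  u4 = a.0 → -a-> u5
  u5 = 0 → deadlocked
Q's transition system — 6 states:
  v0 = a.(a.a.a.0 + a.b.a.0) → -a-> v1
  v1 = a.a.a.0 + a.b.a.0 → -a-> v2, -a-> v3
  v2 = a.a.0 → -a-> v4
  v3 = b.a.0 → -b-> v4
  v4 = a.0 → -a-> v5
  v5 = 0 → deadlocked
Trace ⟨b⟩ through P, begin at {u0}:
  step 1 (b): {u1}
  — P admits the full trace.
Trace ⟨b⟩ through Q, begin at {v0}:
  step 1 (b): ∅  — Q cannot continue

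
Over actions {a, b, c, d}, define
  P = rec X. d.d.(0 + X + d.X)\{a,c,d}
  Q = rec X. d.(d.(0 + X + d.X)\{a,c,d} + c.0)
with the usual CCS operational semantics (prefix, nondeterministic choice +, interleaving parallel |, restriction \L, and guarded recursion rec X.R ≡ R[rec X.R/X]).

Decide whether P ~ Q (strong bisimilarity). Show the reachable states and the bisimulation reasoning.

NO

Reachable graph of P (3 states):
  m0 = rec X. d.d.(0 + X + d.X)\{a,c,d} | ··d··> m1
  m1 = d.(0 + (rec X. d.d.(0 + X + d.X)\{a,c,d}) + d.(rec X. d.d.(0 + X + d.X)\{a,c,d}))\{a,c,d} | ··d··> m2
  m2 = (0 + (rec X. d.d.(0 + X + d.X)\{a,c,d}) + d.(rec X. d.d.(0 + X + d.X)\{a,c,d}))\{a,c,d} | ·
Reachable graph of Q (4 states):
  n0 = rec X. d.(d.(0 + X + d.X)\{a,c,d} + c.0) | ··d··> n1
  n1 = d.(0 + (rec X. d.(d.(0 + X + d.X)\{a,c,d} + c.0)) + d.(rec X. d.(d.(0 + X + d.X)\{a,c,d} + c.0)))\{a,c,d} + c.0 | ··c··> n2, ··d··> n3
  n2 = 0 | ·
  n3 = (0 + (rec X. d.(d.(0 + X + d.X)\{a,c,d} + c.0)) + d.(rec X. d.(d.(0 + X + d.X)\{a,c,d} + c.0)))\{a,c,d} | ·
Coarsest stable partition (strong bisimilarity classes):
  B0 = {m0}
  B1 = {m1}
  B2 = {m2, n2, n3}
  B3 = {n0}
  B4 = {n1}
m0 ∈ B0, n0 ∈ B3 → different blocks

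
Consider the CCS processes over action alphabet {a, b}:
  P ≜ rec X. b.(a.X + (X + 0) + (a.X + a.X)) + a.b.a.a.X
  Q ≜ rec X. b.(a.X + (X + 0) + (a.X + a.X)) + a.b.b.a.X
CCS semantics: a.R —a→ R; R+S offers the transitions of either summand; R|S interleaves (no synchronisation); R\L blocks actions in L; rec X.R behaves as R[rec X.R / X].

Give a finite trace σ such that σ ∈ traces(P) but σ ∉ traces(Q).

Reachable graph of P (5 states):
  p0 = rec X. b.(a.X + (X + 0) + (a.X + a.X)) + a.b.a.a.X → -a-> p1, -b-> p2
  p1 = b.a.a.(rec X. b.(a.X + (X + 0) + (a.X + a.X)) + a.b.a.a.X) → -b-> p3
  p2 = a.(rec X. b.(a.X + (X + 0) + (a.X + a.X)) + a.b.a.a.X) + ((rec X. b.(a.X + (X + 0) + (a.X + a.X)) + a.b.a.a.X) + 0) + (a.(rec X. b.(a.X + (X + 0) + (a.X + a.X)) + a.b.a.a.X) + a.(rec X. b.(a.X + (X + 0) + (a.X + a.X)) + a.b.a.a.X)) → -a-> p0, -a-> p1, -b-> p2
  p3 = a.a.(rec X. b.(a.X + (X + 0) + (a.X + a.X)) + a.b.a.a.X) → -a-> p4
  p4 = a.(rec X. b.(a.X + (X + 0) + (a.X + a.X)) + a.b.a.a.X) → -a-> p0
Reachable graph of Q (5 states):
  q0 = rec X. b.(a.X + (X + 0) + (a.X + a.X)) + a.b.b.a.X → -a-> q1, -b-> q2
  q1 = b.b.a.(rec X. b.(a.X + (X + 0) + (a.X + a.X)) + a.b.b.a.X) → -b-> q3
  q2 = a.(rec X. b.(a.X + (X + 0) + (a.X + a.X)) + a.b.b.a.X) + ((rec X. b.(a.X + (X + 0) + (a.X + a.X)) + a.b.b.a.X) + 0) + (a.(rec X. b.(a.X + (X + 0) + (a.X + a.X)) + a.b.b.a.X) + a.(rec X. b.(a.X + (X + 0) + (a.X + a.X)) + a.b.b.a.X)) → -a-> q0, -a-> q1, -b-> q2
  q3 = b.a.(rec X. b.(a.X + (X + 0) + (a.X + a.X)) + a.b.b.a.X) → -b-> q4
  q4 = a.(rec X. b.(a.X + (X + 0) + (a.X + a.X)) + a.b.b.a.X) → -a-> q0
Run σ = ⟨aba⟩ on P: start {p0}
  step 1 (a): {p1}
  step 2 (b): {p3}
  step 3 (a): {p4}
  — P admits the full trace.
Run σ = ⟨aba⟩ on Q: start {q0}
  step 1 (a): {q1}
  step 2 (b): {q3}
  step 3 (a): ∅ (Q stuck)

aba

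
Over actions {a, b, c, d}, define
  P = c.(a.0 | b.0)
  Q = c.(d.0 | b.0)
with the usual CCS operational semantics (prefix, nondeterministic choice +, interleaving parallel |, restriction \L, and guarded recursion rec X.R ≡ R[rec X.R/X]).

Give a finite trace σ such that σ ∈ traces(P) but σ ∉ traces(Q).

ca

LTS(P): 5 reachable states
  p0 = c.(a.0 | b.0) :: =c=> p1
  p1 = a.0 | b.0 :: =a=> p2, =b=> p3
  p2 = 0 | b.0 :: =b=> p4
  p3 = a.0 | 0 :: =a=> p4
  p4 = 0 | 0 :: deadlocked
LTS(Q): 5 reachable states
  q0 = c.(d.0 | b.0) :: =c=> q1
  q1 = d.0 | b.0 :: =b=> q2, =d=> q3
  q2 = d.0 | 0 :: =d=> q4
  q3 = 0 | b.0 :: =b=> q4
  q4 = 0 | 0 :: deadlocked
Executing ca from P (initial set {p0}):
  [1] c ⇒ {p1}
  [2] a ⇒ {p2}
  ✓ P
Executing ca from Q (initial set {q0}):
  [1] c ⇒ {q1}
  [2] a ⇒ ∅  — Q cannot continue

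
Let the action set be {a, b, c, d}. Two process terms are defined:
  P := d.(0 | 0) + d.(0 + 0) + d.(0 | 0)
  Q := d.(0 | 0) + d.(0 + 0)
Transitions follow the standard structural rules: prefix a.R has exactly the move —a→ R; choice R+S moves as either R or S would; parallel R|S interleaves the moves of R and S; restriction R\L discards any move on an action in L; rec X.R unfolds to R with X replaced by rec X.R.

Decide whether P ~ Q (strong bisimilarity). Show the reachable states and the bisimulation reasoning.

P ~ Q

Reachable graph of P (3 states):
  m0 = d.(0 | 0) + d.(0 + 0) + d.(0 | 0) ⊢ --d--▸ m1, --d--▸ m2
  m1 = 0 + 0 ⊢ deadlocked
  m2 = 0 | 0 ⊢ deadlocked
Reachable graph of Q (3 states):
  n0 = d.(0 | 0) + d.(0 + 0) ⊢ --d--▸ n1, --d--▸ n2
  n1 = 0 + 0 ⊢ deadlocked
  n2 = 0 | 0 ⊢ deadlocked
Bisimilarity quotient blocks:
  B0 = {m0, n0}
  B1 = {m1, m2, n1, n2}
m0 ∈ B0, n0 ∈ B0 → same block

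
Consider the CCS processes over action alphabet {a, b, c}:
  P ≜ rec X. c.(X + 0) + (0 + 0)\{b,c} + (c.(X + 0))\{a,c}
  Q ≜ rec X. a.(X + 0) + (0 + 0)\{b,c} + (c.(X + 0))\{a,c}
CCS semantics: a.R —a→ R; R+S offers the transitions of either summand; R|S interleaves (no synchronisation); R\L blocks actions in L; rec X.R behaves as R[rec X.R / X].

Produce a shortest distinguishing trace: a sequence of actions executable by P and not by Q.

c

Reachable graph of P (2 states):
  s0 = rec X. c.(X + 0) + (0 + 0)\{b,c} + (c.(X + 0))\{a,c} :: =c=> s1
  s1 = (rec X. c.(X + 0) + (0 + 0)\{b,c} + (c.(X + 0))\{a,c}) + 0 :: =c=> s1
Reachable graph of Q (2 states):
  t0 = rec X. a.(X + 0) + (0 + 0)\{b,c} + (c.(X + 0))\{a,c} :: =a=> t1
  t1 = (rec X. a.(X + 0) + (0 + 0)\{b,c} + (c.(X + 0))\{a,c}) + 0 :: =a=> t1
Run σ = ⟨c⟩ on P: start {s0}
  step 1 (c): {s1}
  ✓ P
Run σ = ⟨c⟩ on Q: start {t0}
  step 1 (c): no successor for Q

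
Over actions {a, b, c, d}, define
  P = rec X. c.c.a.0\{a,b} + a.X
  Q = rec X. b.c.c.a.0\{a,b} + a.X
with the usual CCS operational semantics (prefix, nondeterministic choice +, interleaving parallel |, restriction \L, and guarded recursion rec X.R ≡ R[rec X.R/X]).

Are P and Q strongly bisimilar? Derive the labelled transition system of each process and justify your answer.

P ≁ Q

P's transition system — 4 states:
  m0 = rec X. c.c.a.0\{a,b} + a.X has moves —a→ m0, —c→ m1
  m1 = c.a.0\{a,b} has moves —c→ m2
  m2 = a.0\{a,b} has moves —a→ m3
  m3 = 0\{a,b} has moves stopped
Q's transition system — 5 states:
  n0 = rec X. b.c.c.a.0\{a,b} + a.X has moves —a→ n0, —b→ n1
  n1 = c.c.a.0\{a,b} has moves —c→ n2
  n2 = c.a.0\{a,b} has moves —c→ n3
  n3 = a.0\{a,b} has moves —a→ n4
  n4 = 0\{a,b} has moves stopped
Coarsest stable partition (strong bisimilarity classes):
  B0 = {m0}
  B1 = {m1, n2}
  B2 = {m2, n3}
  B3 = {m3, n4}
  B4 = {n0}
  B5 = {n1}
m0 ∈ B0, n0 ∈ B4 → different blocks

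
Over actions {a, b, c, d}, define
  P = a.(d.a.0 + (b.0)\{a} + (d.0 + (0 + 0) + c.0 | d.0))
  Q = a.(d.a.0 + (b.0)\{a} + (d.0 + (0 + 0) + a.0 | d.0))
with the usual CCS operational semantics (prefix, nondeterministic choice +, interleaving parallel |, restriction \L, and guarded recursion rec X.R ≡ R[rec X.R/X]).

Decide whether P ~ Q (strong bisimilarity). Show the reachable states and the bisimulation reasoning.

not bisimilar

Reachable graph of P (8 states):
  m0 = a.(d.a.0 + (b.0)\{a} + (d.0 + (0 + 0) + c.0 | d.0)) → —a→ m1
  m1 = d.a.0 + (b.0)\{a} + (d.0 + (0 + 0) + c.0 | d.0) → —b→ m2, —c→ m3, —d→ m4, —d→ m5, —d→ m6
  m2 = 0\{a} → (no moves)
  m3 = 0 | d.0 → —d→ m7
  m4 = 0 → (no moves)
  m5 = a.0 → —a→ m4
  m6 = c.0 | 0 → —c→ m7
  m7 = 0 | 0 → (no moves)
Reachable graph of Q (8 states):
  n0 = a.(d.a.0 + (b.0)\{a} + (d.0 + (0 + 0) + a.0 | d.0)) → —a→ n1
  n1 = d.a.0 + (b.0)\{a} + (d.0 + (0 + 0) + a.0 | d.0) → —a→ n2, —b→ n3, —d→ n4, —d→ n5, —d→ n6
  n2 = 0 | d.0 → —d→ n7
  n3 = 0\{a} → (no moves)
  n4 = 0 → (no moves)
  n5 = a.0 → —a→ n4
  n6 = a.0 | 0 → —a→ n7
  n7 = 0 | 0 → (no moves)
Bisimilarity quotient blocks:
  B0 = {m0}
  B1 = {m1}
  B2 = {m2, m4, m7, n3, n4, n7}
  B3 = {m3, n2}
  B4 = {m6}
  B5 = {m5, n5, n6}
  B6 = {n0}
  B7 = {n1}
m0 ∈ B0, n0 ∈ B6 → different blocks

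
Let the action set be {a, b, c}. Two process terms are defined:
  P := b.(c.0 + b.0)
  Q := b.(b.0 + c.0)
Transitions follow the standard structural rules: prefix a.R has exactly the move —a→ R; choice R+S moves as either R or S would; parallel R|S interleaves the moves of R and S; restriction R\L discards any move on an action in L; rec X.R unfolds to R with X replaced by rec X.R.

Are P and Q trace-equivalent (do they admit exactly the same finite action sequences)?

Reachable graph of P (3 states):
  s0 = b.(c.0 + b.0) | —b→ s1
  s1 = c.0 + b.0 | —b→ s2, —c→ s2
  s2 = 0 | deadlocked
Reachable graph of Q (3 states):
  t0 = b.(b.0 + c.0) | —b→ t1
  t1 = b.0 + c.0 | —b→ t2, —c→ t2
  t2 = 0 | deadlocked
Partition-refinement fixed point:
  B0 = {s0, t0}
  B1 = {s1, t1}
  B2 = {s2, t2}
s0 ∈ B0, t0 ∈ B0 → same block
Bisimilar ⇒ trace-equivalent.

trace-equivalent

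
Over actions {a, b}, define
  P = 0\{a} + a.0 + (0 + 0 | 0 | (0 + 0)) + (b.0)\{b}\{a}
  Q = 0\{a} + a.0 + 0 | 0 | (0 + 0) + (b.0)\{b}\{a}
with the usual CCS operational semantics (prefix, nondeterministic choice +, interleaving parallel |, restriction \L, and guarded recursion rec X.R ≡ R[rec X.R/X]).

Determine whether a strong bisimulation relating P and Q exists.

bisimilar

P's transition system — 2 states:
  m0 = 0\{a} + a.0 + (0 + 0 | 0 | (0 + 0)) + (b.0)\{b}\{a} → —a→ m1
  m1 = 0 → deadlocked
Q's transition system — 2 states:
  n0 = 0\{a} + a.0 + 0 | 0 | (0 + 0) + (b.0)\{b}\{a} → —a→ n1
  n1 = 0 → deadlocked
Bisimilarity quotient blocks:
  B0 = {m0, n0}
  B1 = {m1, n1}
m0 ∈ B0, n0 ∈ B0 → same block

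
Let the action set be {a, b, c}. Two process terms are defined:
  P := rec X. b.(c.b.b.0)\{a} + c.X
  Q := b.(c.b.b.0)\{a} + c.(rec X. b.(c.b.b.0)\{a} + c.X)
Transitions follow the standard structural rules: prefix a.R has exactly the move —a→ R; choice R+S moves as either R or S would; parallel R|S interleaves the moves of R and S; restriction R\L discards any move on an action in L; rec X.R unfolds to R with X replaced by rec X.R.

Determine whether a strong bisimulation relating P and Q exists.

YES

P's transition system — 5 states:
  s0 = rec X. b.(c.b.b.0)\{a} + c.X has moves —b→ s1, —c→ s0
  s1 = (c.b.b.0)\{a} has moves —c→ s2
  s2 = (b.b.0)\{a} has moves —b→ s3
  s3 = (b.0)\{a} has moves —b→ s4
  s4 = 0\{a} has moves deadlocked
Q's transition system — 6 states:
  t0 = b.(c.b.b.0)\{a} + c.(rec X. b.(c.b.b.0)\{a} + c.X) has moves —b→ t1, —c→ t2
  t1 = (c.b.b.0)\{a} has moves —c→ t3
  t2 = rec X. b.(c.b.b.0)\{a} + c.X has moves —b→ t1, —c→ t2
  t3 = (b.b.0)\{a} has moves —b→ t4
  t4 = (b.0)\{a} has moves —b→ t5
  t5 = 0\{a} has moves deadlocked
Bisimilarity quotient blocks:
  B0 = {s0, t0, t2}
  B1 = {s1, t1}
  B2 = {s2, t3}
  B3 = {s3, t4}
  B4 = {s4, t5}
s0 ∈ B0, t0 ∈ B0 → same block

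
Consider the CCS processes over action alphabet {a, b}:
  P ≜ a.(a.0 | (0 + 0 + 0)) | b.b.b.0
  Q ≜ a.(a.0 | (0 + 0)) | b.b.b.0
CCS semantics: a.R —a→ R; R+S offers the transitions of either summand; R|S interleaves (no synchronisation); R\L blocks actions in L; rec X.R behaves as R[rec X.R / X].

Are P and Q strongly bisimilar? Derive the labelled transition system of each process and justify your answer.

P ~ Q

Reachable graph of P (12 states):
  p0 = a.(a.0 | (0 + 0 + 0)) | b.b.b.0 has moves -a-> p1, -b-> p2
  p1 = a.0 | (0 + 0 + 0) | b.b.b.0 has moves -a-> p3, -b-> p4
  p2 = a.(a.0 | (0 + 0 + 0)) | b.b.0 has moves -a-> p4, -b-> p5
  p3 = 0 | (0 + 0 + 0) | b.b.b.0 has moves -b-> p6
  p4 = a.0 | (0 + 0 + 0) | b.b.0 has moves -a-> p6, -b-> p7
  p5 = a.(a.0 | (0 + 0 + 0)) | b.0 has moves -a-> p7, -b-> p8
  p6 = 0 | (0 + 0 + 0) | b.b.0 has moves -b-> p9
  p7 = a.0 | (0 + 0 + 0) | b.0 has moves -a-> p9, -b-> p10
  p8 = a.(a.0 | (0 + 0 + 0)) | 0 has moves -a-> p10
  p9 = 0 | (0 + 0 + 0) | b.0 has moves -b-> p11
  p10 = a.0 | (0 + 0 + 0) | 0 has moves -a-> p11
  p11 = 0 | (0 + 0 + 0) | 0 has moves deadlocked
Reachable graph of Q (12 states):
  q0 = a.(a.0 | (0 + 0)) | b.b.b.0 has moves -a-> q1, -b-> q2
  q1 = a.0 | (0 + 0) | b.b.b.0 has moves -a-> q3, -b-> q4
  q2 = a.(a.0 | (0 + 0)) | b.b.0 has moves -a-> q4, -b-> q5
  q3 = 0 | (0 + 0) | b.b.b.0 has moves -b-> q6
  q4 = a.0 | (0 + 0) | b.b.0 has moves -a-> q6, -b-> q7
  q5 = a.(a.0 | (0 + 0)) | b.0 has moves -a-> q7, -b-> q8
  q6 = 0 | (0 + 0) | b.b.0 has moves -b-> q9
  q7 = a.0 | (0 + 0) | b.0 has moves -a-> q9, -b-> q10
  q8 = a.(a.0 | (0 + 0)) | 0 has moves -a-> q10
  q9 = 0 | (0 + 0) | b.0 has moves -b-> q11
  q10 = a.0 | (0 + 0) | 0 has moves -a-> q11
  q11 = 0 | (0 + 0) | 0 has moves deadlocked
Partition-refinement fixed point:
  B0 = {p0, q0}
  B1 = {p1, q1}
  B2 = {p3, q3}
  B3 = {p6, q6}
  B4 = {p9, q9}
  B5 = {p11, q11}
  B6 = {p4, q4}
  B7 = {p7, q7}
  B8 = {p10, q10}
  B9 = {p2, q2}
  B10 = {p5, q5}
  B11 = {p8, q8}
p0 ∈ B0, q0 ∈ B0 → same block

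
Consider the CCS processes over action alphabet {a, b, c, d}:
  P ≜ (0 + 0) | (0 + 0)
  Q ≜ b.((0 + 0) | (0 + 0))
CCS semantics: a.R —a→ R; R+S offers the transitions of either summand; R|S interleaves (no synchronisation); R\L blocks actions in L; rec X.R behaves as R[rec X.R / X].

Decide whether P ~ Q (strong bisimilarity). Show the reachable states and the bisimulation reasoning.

NO

P's transition system — 1 states:
  s0 = (0 + 0) | (0 + 0) | deadlocked
Q's transition system — 2 states:
  t0 = b.((0 + 0) | (0 + 0)) | --b--▸ t1
  t1 = (0 + 0) | (0 + 0) | deadlocked
Bisimilarity quotient blocks:
  B0 = {s0, t1}
  B1 = {t0}
s0 ∈ B0, t0 ∈ B1 → different blocks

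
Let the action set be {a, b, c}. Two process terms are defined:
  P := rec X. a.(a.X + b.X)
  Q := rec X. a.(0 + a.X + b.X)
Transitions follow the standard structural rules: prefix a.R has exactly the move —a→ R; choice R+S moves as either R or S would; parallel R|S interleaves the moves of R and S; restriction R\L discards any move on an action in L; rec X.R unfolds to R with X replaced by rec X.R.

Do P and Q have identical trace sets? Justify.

Reachable graph of P (2 states):
  m0 = rec X. a.(a.X + b.X) → ··a··> m1
  m1 = a.(rec X. a.(a.X + b.X)) + b.(rec X. a.(a.X + b.X)) → ··a··> m0, ··b··> m0
Reachable graph of Q (2 states):
  n0 = rec X. a.(0 + a.X + b.X) → ··a··> n1
  n1 = 0 + a.(rec X. a.(0 + a.X + b.X)) + b.(rec X. a.(0 + a.X + b.X)) → ··a··> n0, ··b··> n0
Bisimilarity quotient blocks:
  B0 = {m0, n0}
  B1 = {m1, n1}
m0 ∈ B0, n0 ∈ B0 → same block
Bisimilar ⇒ trace-equivalent.

trace-equivalent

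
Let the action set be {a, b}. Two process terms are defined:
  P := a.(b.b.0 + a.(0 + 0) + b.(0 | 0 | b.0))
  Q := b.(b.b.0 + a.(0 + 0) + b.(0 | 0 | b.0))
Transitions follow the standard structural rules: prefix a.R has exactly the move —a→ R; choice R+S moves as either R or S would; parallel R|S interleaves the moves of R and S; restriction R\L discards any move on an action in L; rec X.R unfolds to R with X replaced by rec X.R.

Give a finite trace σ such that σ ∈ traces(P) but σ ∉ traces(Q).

Reachable graph of P (7 states):
  u0 = a.(b.b.0 + a.(0 + 0) + b.(0 | 0 | b.0)) | --a--▸ u1
  u1 = b.b.0 + a.(0 + 0) + b.(0 | 0 | b.0) | --a--▸ u2, --b--▸ u3, --b--▸ u4
  u2 = 0 + 0 | deadlocked
  u3 = 0 | 0 | b.0 | --b--▸ u5
  u4 = b.0 | --b--▸ u6
  u5 = 0 | 0 | 0 | deadlocked
  u6 = 0 | deadlocked
Reachable graph of Q (7 states):
  v0 = b.(b.b.0 + a.(0 + 0) + b.(0 | 0 | b.0)) | --b--▸ v1
  v1 = b.b.0 + a.(0 + 0) + b.(0 | 0 | b.0) | --a--▸ v2, --b--▸ v3, --b--▸ v4
  v2 = 0 + 0 | deadlocked
  v3 = 0 | 0 | b.0 | --b--▸ v5
  v4 = b.0 | --b--▸ v6
  v5 = 0 | 0 | 0 | deadlocked
  v6 = 0 | deadlocked
Run σ = ⟨a⟩ on P: start {u0}
  after a @ step 1: {u1}
  ✓ P
Run σ = ⟨a⟩ on Q: start {v0}
  after a @ step 1: ∅  — Q cannot continue

a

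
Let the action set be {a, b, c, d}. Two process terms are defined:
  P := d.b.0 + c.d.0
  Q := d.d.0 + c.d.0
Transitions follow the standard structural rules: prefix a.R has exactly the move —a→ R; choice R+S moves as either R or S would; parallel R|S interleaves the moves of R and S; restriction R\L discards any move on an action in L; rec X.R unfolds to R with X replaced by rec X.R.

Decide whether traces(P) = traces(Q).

trace-distinct — witness ⟨db⟩

P's transition system — 4 states:
  s0 = d.b.0 + c.d.0 ⊢ -c-> s1, -d-> s2
  s1 = d.0 ⊢ -d-> s3
  s2 = b.0 ⊢ -b-> s3
  s3 = 0 ⊢ ∅
Q's transition system — 3 states:
  t0 = d.d.0 + c.d.0 ⊢ -c-> t1, -d-> t1
  t1 = d.0 ⊢ -d-> t2
  t2 = 0 ⊢ ∅
Run σ = ⟨db⟩ on P: start {s0}
  step 1 (d): {s2}
  step 2 (b): {s3}
  — P admits the full trace.
Run σ = ⟨db⟩ on Q: start {t0}
  step 1 (d): {t1}
  step 2 (b): no successor for Q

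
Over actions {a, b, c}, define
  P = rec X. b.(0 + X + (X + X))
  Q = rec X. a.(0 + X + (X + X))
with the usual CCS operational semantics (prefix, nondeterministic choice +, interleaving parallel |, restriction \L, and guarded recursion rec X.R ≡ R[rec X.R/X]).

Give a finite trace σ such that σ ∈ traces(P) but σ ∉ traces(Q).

b

LTS(P): 2 reachable states
  m0 = rec X. b.(0 + X + (X + X)) | =b=> m1
  m1 = 0 + (rec X. b.(0 + X + (X + X))) + ((rec X. b.(0 + X + (X + X))) + (rec X. b.(0 + X + (X + X)))) | =b=> m1
LTS(Q): 2 reachable states
  n0 = rec X. a.(0 + X + (X + X)) | =a=> n1
  n1 = 0 + (rec X. a.(0 + X + (X + X))) + ((rec X. a.(0 + X + (X + X))) + (rec X. a.(0 + X + (X + X)))) | =a=> n1
Run σ = ⟨b⟩ on P: start {m0}
  step 1 (b): {m1}
  P completes σ.
Run σ = ⟨b⟩ on Q: start {n0}
  step 1 (b): ∅ (Q stuck)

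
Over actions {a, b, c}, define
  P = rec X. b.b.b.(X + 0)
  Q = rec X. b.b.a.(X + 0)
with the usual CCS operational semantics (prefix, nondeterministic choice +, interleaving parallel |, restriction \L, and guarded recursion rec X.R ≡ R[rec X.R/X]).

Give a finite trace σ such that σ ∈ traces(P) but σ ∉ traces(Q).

LTS(P): 4 reachable states
  p0 = rec X. b.b.b.(X + 0) ⊢ --b--▸ p1
  p1 = b.b.((rec X. b.b.b.(X + 0)) + 0) ⊢ --b--▸ p2
  p2 = b.((rec X. b.b.b.(X + 0)) + 0) ⊢ --b--▸ p3
  p3 = (rec X. b.b.b.(X + 0)) + 0 ⊢ --b--▸ p1
LTS(Q): 4 reachable states
  q0 = rec X. b.b.a.(X + 0) ⊢ --b--▸ q1
  q1 = b.a.((rec X. b.b.a.(X + 0)) + 0) ⊢ --b--▸ q2
  q2 = a.((rec X. b.b.a.(X + 0)) + 0) ⊢ --a--▸ q3
  q3 = (rec X. b.b.a.(X + 0)) + 0 ⊢ --b--▸ q1
Executing bbb from P (initial set {p0}):
  step 1 (b): {p1}
  step 2 (b): {p2}
  step 3 (b): {p3}
  P completes σ.
Executing bbb from Q (initial set {q0}):
  step 1 (b): {q1}
  step 2 (b): {q2}
  step 3 (b): ∅ (Q stuck)

bbb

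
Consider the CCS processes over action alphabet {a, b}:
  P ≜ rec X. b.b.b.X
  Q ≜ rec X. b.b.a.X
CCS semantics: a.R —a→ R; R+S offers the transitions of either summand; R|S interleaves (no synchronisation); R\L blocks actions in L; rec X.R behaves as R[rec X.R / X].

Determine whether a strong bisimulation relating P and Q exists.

P ≁ Q

LTS(P): 3 reachable states
  u0 = rec X. b.b.b.X → —b→ u1
  u1 = b.b.(rec X. b.b.b.X) → —b→ u2
  u2 = b.(rec X. b.b.b.X) → —b→ u0
LTS(Q): 3 reachable states
  v0 = rec X. b.b.a.X → —b→ v1
  v1 = b.a.(rec X. b.b.a.X) → —b→ v2
  v2 = a.(rec X. b.b.a.X) → —a→ v0
Coarsest stable partition (strong bisimilarity classes):
  B0 = {u0, u1, u2}
  B1 = {v0}
  B2 = {v1}
  B3 = {v2}
u0 ∈ B0, v0 ∈ B1 → different blocks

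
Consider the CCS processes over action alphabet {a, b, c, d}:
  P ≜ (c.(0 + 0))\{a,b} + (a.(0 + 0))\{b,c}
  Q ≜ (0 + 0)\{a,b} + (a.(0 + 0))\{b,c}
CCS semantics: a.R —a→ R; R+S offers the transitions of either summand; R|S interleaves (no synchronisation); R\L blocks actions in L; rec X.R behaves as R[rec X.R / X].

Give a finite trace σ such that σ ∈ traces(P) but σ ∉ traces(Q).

c

Reachable graph of P (3 states):
  s0 = (c.(0 + 0))\{a,b} + (a.(0 + 0))\{b,c} ⊢ =a=> s1, =c=> s2
  s1 = (0 + 0)\{b,c} ⊢ deadlocked
  s2 = (0 + 0)\{a,b} ⊢ deadlocked
Reachable graph of Q (2 states):
  t0 = (0 + 0)\{a,b} + (a.(0 + 0))\{b,c} ⊢ =a=> t1
  t1 = (0 + 0)\{b,c} ⊢ deadlocked
Trace ⟨c⟩ through P, begin at {s0}:
  after c @ step 1: {s2}
  — P admits the full trace.
Trace ⟨c⟩ through Q, begin at {t0}:
  after c @ step 1: ∅  — Q cannot continue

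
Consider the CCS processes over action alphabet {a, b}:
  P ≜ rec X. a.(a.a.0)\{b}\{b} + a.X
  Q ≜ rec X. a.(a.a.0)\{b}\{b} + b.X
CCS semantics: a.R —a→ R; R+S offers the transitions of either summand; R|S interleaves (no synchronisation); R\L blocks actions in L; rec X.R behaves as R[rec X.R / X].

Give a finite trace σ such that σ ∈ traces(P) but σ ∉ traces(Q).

aaaa

Reachable graph of P (4 states):
  p0 = rec X. a.(a.a.0)\{b}\{b} + a.X → —a→ p0, —a→ p1
  p1 = (a.a.0)\{b}\{b} → —a→ p2
  p2 = (a.0)\{b}\{b} → —a→ p3
  p3 = 0\{b}\{b} → deadlocked
Reachable graph of Q (4 states):
  q0 = rec X. a.(a.a.0)\{b}\{b} + b.X → —a→ q1, —b→ q0
  q1 = (a.a.0)\{b}\{b} → —a→ q2
  q2 = (a.0)\{b}\{b} → —a→ q3
  q3 = 0\{b}\{b} → deadlocked
Run σ = ⟨aaaa⟩ on P: start {p0}
  [1] a ⇒ {p0, p1}
  [2] a ⇒ {p0, p1, p2}
  [3] a ⇒ {p0, p1, p2, p3}
  [4] a ⇒ {p0, p1, p2, p3}
  ✓ P
Run σ = ⟨aaaa⟩ on Q: start {q0}
  [1] a ⇒ {q1}
  [2] a ⇒ {q2}
  [3] a ⇒ {q3}
  [4] a ⇒ no successor for Q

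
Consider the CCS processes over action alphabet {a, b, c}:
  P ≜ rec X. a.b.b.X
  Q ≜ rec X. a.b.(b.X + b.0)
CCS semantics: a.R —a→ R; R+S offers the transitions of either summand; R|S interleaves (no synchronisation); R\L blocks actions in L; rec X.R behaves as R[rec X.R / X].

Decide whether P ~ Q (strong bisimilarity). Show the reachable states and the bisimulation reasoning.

LTS(P): 3 reachable states
  m0 = rec X. a.b.b.X → --a--▸ m1
  m1 = b.b.(rec X. a.b.b.X) → --b--▸ m2
  m2 = b.(rec X. a.b.b.X) → --b--▸ m0
LTS(Q): 4 reachable states
  n0 = rec X. a.b.(b.X + b.0) → --a--▸ n1
  n1 = b.(b.(rec X. a.b.(b.X + b.0)) + b.0) → --b--▸ n2
  n2 = b.(rec X. a.b.(b.X + b.0)) + b.0 → --b--▸ n0, --b--▸ n3
  n3 = 0 → ∅
Partition-refinement fixed point:
  B0 = {m0}
  B1 = {m1}
  B2 = {m2}
  B3 = {n0}
  B4 = {n1}
  B5 = {n2}
  B6 = {n3}
m0 ∈ B0, n0 ∈ B3 → different blocks

P ≁ Q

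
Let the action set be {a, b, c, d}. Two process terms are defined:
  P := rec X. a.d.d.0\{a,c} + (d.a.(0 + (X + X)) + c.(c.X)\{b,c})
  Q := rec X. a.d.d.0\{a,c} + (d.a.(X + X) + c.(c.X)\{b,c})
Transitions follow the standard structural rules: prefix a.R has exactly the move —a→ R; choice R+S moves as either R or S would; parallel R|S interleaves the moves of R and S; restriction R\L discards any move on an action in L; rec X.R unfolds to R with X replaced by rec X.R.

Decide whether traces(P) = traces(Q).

traces(P) = traces(Q)

Reachable graph of P (7 states):
  u0 = rec X. a.d.d.0\{a,c} + (d.a.(0 + (X + X)) + c.(c.X)\{b,c}) :: --a--▸ u1, --c--▸ u2, --d--▸ u3
  u1 = d.d.0\{a,c} :: --d--▸ u4
  u2 = (c.(rec X. a.d.d.0\{a,c} + (d.a.(0 + (X + X)) + c.(c.X)\{b,c})))\{b,c} :: ·
  u3 = a.(0 + ((rec X. a.d.d.0\{a,c} + (d.a.(0 + (X + X)) + c.(c.X)\{b,c})) + (rec X. a.d.d.0\{a,c} + (d.a.(0 + (X + X)) + c.(c.X)\{b,c})))) :: --a--▸ u5
  u4 = d.0\{a,c} :: --d--▸ u6
  u5 = 0 + ((rec X. a.d.d.0\{a,c} + (d.a.(0 + (X + X)) + c.(c.X)\{b,c})) + (rec X. a.d.d.0\{a,c} + (d.a.(0 + (X + X)) + c.(c.X)\{b,c}))) :: --a--▸ u1, --c--▸ u2, --d--▸ u3
  u6 = 0\{a,c} :: ·
Reachable graph of Q (7 states):
  v0 = rec X. a.d.d.0\{a,c} + (d.a.(X + X) + c.(c.X)\{b,c}) :: --a--▸ v1, --c--▸ v2, --d--▸ v3
  v1 = d.d.0\{a,c} :: --d--▸ v4
  v2 = (c.(rec X. a.d.d.0\{a,c} + (d.a.(X + X) + c.(c.X)\{b,c})))\{b,c} :: ·
  v3 = a.((rec X. a.d.d.0\{a,c} + (d.a.(X + X) + c.(c.X)\{b,c})) + (rec X. a.d.d.0\{a,c} + (d.a.(X + X) + c.(c.X)\{b,c}))) :: --a--▸ v5
  v4 = d.0\{a,c} :: --d--▸ v6
  v5 = (rec X. a.d.d.0\{a,c} + (d.a.(X + X) + c.(c.X)\{b,c})) + (rec X. a.d.d.0\{a,c} + (d.a.(X + X) + c.(c.X)\{b,c})) :: --a--▸ v1, --c--▸ v2, --d--▸ v3
  v6 = 0\{a,c} :: ·
Coarsest stable partition (strong bisimilarity classes):
  B0 = {u0, u5, v0, v5}
  B1 = {u2, u6, v2, v6}
  B2 = {u1, v1}
  B3 = {u4, v4}
  B4 = {u3, v3}
u0 ∈ B0, v0 ∈ B0 → same block
Bisimilar ⇒ trace-equivalent.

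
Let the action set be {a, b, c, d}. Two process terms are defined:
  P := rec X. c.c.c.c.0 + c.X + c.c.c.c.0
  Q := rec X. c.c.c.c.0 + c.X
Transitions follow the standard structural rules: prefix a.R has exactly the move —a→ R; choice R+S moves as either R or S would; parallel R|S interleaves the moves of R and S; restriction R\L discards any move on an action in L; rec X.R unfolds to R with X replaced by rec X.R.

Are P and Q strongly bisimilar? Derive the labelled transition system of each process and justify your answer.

Reachable graph of P (5 states):
  s0 = rec X. c.c.c.c.0 + c.X + c.c.c.c.0 | —c→ s0, —c→ s1
  s1 = c.c.c.0 | —c→ s2
  s2 = c.c.0 | —c→ s3
  s3 = c.0 | —c→ s4
  s4 = 0 | ∅
Reachable graph of Q (5 states):
  t0 = rec X. c.c.c.c.0 + c.X | —c→ t0, —c→ t1
  t1 = c.c.c.0 | —c→ t2
  t2 = c.c.0 | —c→ t3
  t3 = c.0 | —c→ t4
  t4 = 0 | ∅
Partition-refinement fixed point:
  B0 = {s0, t0}
  B1 = {s1, t1}
  B2 = {s2, t2}
  B3 = {s3, t3}
  B4 = {s4, t4}
s0 ∈ B0, t0 ∈ B0 → same block

bisimilar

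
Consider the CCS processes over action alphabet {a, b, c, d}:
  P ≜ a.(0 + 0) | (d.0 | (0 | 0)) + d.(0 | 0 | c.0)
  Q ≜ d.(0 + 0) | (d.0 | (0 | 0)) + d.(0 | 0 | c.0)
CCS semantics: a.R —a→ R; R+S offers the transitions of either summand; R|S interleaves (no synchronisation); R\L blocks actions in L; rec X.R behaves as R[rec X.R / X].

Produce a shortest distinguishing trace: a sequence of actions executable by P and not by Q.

a

LTS(P): 6 reachable states
  m0 = a.(0 + 0) | (d.0 | (0 | 0)) + d.(0 | 0 | c.0) :: -a-> m1, -d-> m2, -d-> m3
  m1 = (0 + 0) | (d.0 | (0 | 0)) :: -d-> m4
  m2 = 0 | 0 | c.0 :: -c-> m5
  m3 = a.(0 + 0) | (0 | (0 | 0)) :: -a-> m4
  m4 = (0 + 0) | (0 | (0 | 0)) :: (no moves)
  m5 = 0 | 0 | 0 :: (no moves)
LTS(Q): 6 reachable states
  n0 = d.(0 + 0) | (d.0 | (0 | 0)) + d.(0 | 0 | c.0) :: -d-> n1, -d-> n2, -d-> n3
  n1 = (0 + 0) | (d.0 | (0 | 0)) :: -d-> n4
  n2 = 0 | 0 | c.0 :: -c-> n5
  n3 = d.(0 + 0) | (0 | (0 | 0)) :: -d-> n4
  n4 = (0 + 0) | (0 | (0 | 0)) :: (no moves)
  n5 = 0 | 0 | 0 :: (no moves)
Executing a from P (initial set {m0}):
  step 1 (a): {m1}
  ✓ P
Executing a from Q (initial set {n0}):
  step 1 (a): ∅  — Q cannot continue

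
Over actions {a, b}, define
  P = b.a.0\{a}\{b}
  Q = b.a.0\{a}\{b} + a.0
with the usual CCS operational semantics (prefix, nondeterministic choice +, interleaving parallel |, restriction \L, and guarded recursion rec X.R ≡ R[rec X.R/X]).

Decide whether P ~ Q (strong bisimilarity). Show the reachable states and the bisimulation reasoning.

NO

LTS(P): 3 reachable states
  u0 = b.a.0\{a}\{b} ⊢ —b→ u1
  u1 = a.0\{a}\{b} ⊢ —a→ u2
  u2 = 0\{a}\{b} ⊢ ·
LTS(Q): 4 reachable states
  v0 = b.a.0\{a}\{b} + a.0 ⊢ —a→ v1, —b→ v2
  v1 = 0 ⊢ ·
  v2 = a.0\{a}\{b} ⊢ —a→ v3
  v3 = 0\{a}\{b} ⊢ ·
Bisimilarity quotient blocks:
  B0 = {u0}
  B1 = {u1, v2}
  B2 = {u2, v1, v3}
  B3 = {v0}
u0 ∈ B0, v0 ∈ B3 → different blocks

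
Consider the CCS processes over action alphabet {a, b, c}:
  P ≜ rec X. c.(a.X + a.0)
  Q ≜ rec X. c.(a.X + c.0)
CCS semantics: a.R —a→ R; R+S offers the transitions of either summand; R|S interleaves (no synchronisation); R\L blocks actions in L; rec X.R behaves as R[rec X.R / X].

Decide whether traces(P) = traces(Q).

LTS(P): 3 reachable states
  s0 = rec X. c.(a.X + a.0) ⊢ =c=> s1
  s1 = a.(rec X. c.(a.X + a.0)) + a.0 ⊢ =a=> s0, =a=> s2
  s2 = 0 ⊢ (no moves)
LTS(Q): 3 reachable states
  t0 = rec X. c.(a.X + c.0) ⊢ =c=> t1
  t1 = a.(rec X. c.(a.X + c.0)) + c.0 ⊢ =a=> t0, =c=> t2
  t2 = 0 ⊢ (no moves)
Run σ = ⟨cc⟩ on Q: start {t0}
  [1] c ⇒ {t1}
  [2] c ⇒ {t2}
  ✓ Q
Run σ = ⟨cc⟩ on P: start {s0}
  [1] c ⇒ {s1}
  [2] c ⇒ ∅  — P cannot continue

NO — witness ⟨cc⟩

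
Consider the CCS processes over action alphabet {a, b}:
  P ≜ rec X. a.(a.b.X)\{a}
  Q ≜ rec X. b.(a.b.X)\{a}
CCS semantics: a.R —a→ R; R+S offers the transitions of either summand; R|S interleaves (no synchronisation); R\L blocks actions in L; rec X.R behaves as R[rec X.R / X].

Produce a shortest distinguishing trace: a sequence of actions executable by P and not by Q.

a

Reachable graph of P (2 states):
  s0 = rec X. a.(a.b.X)\{a} | ··a··> s1
  s1 = (a.b.(rec X. a.(a.b.X)\{a}))\{a} | (no moves)
Reachable graph of Q (2 states):
  t0 = rec X. b.(a.b.X)\{a} | ··b··> t1
  t1 = (a.b.(rec X. b.(a.b.X)\{a}))\{a} | (no moves)
Executing a from P (initial set {s0}):
  [1] a ⇒ {s1}
  — P admits the full trace.
Executing a from Q (initial set {t0}):
  [1] a ⇒ ∅ (Q stuck)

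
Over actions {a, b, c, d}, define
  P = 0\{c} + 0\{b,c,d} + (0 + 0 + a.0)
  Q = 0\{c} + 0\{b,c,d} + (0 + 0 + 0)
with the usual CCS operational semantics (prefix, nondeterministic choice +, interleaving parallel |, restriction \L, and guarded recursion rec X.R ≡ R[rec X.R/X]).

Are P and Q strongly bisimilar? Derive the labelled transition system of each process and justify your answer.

P ≁ Q

P's transition system — 2 states:
  s0 = 0\{c} + 0\{b,c,d} + (0 + 0 + a.0) has moves =a=> s1
  s1 = 0 has moves ∅
Q's transition system — 1 states:
  t0 = 0\{c} + 0\{b,c,d} + (0 + 0 + 0) has moves ∅
Partition-refinement fixed point:
  B0 = {s0}
  B1 = {s1, t0}
s0 ∈ B0, t0 ∈ B1 → different blocks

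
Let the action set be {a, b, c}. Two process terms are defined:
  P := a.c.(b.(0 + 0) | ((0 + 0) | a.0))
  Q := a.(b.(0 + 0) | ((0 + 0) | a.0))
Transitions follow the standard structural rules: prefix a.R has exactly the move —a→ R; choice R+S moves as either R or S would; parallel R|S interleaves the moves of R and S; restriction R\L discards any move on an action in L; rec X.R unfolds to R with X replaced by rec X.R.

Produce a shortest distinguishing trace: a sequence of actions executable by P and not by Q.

ac

Reachable graph of P (6 states):
  s0 = a.c.(b.(0 + 0) | ((0 + 0) | a.0)) :: =a=> s1
  s1 = c.(b.(0 + 0) | ((0 + 0) | a.0)) :: =c=> s2
  s2 = b.(0 + 0) | ((0 + 0) | a.0) :: =a=> s3, =b=> s4
  s3 = b.(0 + 0) | ((0 + 0) | 0) :: =b=> s5
  s4 = (0 + 0) | ((0 + 0) | a.0) :: =a=> s5
  s5 = (0 + 0) | ((0 + 0) | 0) :: stopped
Reachable graph of Q (5 states):
  t0 = a.(b.(0 + 0) | ((0 + 0) | a.0)) :: =a=> t1
  t1 = b.(0 + 0) | ((0 + 0) | a.0) :: =a=> t2, =b=> t3
  t2 = b.(0 + 0) | ((0 + 0) | 0) :: =b=> t4
  t3 = (0 + 0) | ((0 + 0) | a.0) :: =a=> t4
  t4 = (0 + 0) | ((0 + 0) | 0) :: stopped
Run σ = ⟨ac⟩ on P: start {s0}
  after a @ step 1: {s1}
  after c @ step 2: {s2}
  P completes σ.
Run σ = ⟨ac⟩ on Q: start {t0}
  after a @ step 1: {t1}
  after c @ step 2: ∅ (Q stuck)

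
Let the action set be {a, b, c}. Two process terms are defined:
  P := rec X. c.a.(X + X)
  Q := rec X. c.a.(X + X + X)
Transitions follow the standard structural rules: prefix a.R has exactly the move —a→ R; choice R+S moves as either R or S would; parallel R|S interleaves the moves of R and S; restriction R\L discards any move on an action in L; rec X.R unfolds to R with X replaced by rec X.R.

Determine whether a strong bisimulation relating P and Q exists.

Reachable graph of P (3 states):
  m0 = rec X. c.a.(X + X) ⊢ ··c··> m1
  m1 = a.((rec X. c.a.(X + X)) + (rec X. c.a.(X + X))) ⊢ ··a··> m2
  m2 = (rec X. c.a.(X + X)) + (rec X. c.a.(X + X)) ⊢ ··c··> m1
Reachable graph of Q (3 states):
  n0 = rec X. c.a.(X + X + X) ⊢ ··c··> n1
  n1 = a.((rec X. c.a.(X + X + X)) + (rec X. c.a.(X + X + X)) + (rec X. c.a.(X + X + X))) ⊢ ··a··> n2
  n2 = (rec X. c.a.(X + X + X)) + (rec X. c.a.(X + X + X)) + (rec X. c.a.(X + X + X)) ⊢ ··c··> n1
Coarsest stable partition (strong bisimilarity classes):
  B0 = {m0, m2, n0, n2}
  B1 = {m1, n1}
m0 ∈ B0, n0 ∈ B0 → same block

P ~ Q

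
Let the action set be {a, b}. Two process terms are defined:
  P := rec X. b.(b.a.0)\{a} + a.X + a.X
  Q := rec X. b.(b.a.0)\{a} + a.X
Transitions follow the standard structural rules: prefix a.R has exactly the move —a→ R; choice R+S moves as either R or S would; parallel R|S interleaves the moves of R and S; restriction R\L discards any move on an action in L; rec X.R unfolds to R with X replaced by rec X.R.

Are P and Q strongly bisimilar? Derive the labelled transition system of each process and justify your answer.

Reachable graph of P (3 states):
  m0 = rec X. b.(b.a.0)\{a} + a.X + a.X → =a=> m0, =b=> m1
  m1 = (b.a.0)\{a} → =b=> m2
  m2 = (a.0)\{a} → ∅
Reachable graph of Q (3 states):
  n0 = rec X. b.(b.a.0)\{a} + a.X → =a=> n0, =b=> n1
  n1 = (b.a.0)\{a} → =b=> n2
  n2 = (a.0)\{a} → ∅
Coarsest stable partition (strong bisimilarity classes):
  B0 = {m0, n0}
  B1 = {m1, n1}
  B2 = {m2, n2}
m0 ∈ B0, n0 ∈ B0 → same block

YES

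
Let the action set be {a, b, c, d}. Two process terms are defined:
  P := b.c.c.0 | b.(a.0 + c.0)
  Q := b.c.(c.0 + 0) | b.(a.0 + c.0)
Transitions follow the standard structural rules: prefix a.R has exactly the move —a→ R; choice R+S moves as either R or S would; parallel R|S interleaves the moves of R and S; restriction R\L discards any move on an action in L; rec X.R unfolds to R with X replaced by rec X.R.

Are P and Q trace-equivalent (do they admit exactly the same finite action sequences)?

traces(P) = traces(Q)

P's transition system — 12 states:
  p0 = b.c.c.0 | b.(a.0 + c.0) :: ··b··> p1, ··b··> p2
  p1 = b.c.c.0 | (a.0 + c.0) :: ··a··> p3, ··b··> p4, ··c··> p3
  p2 = c.c.0 | b.(a.0 + c.0) :: ··b··> p4, ··c··> p5
  p3 = b.c.c.0 | 0 :: ··b··> p6
  p4 = c.c.0 | (a.0 + c.0) :: ··a··> p6, ··c··> p6, ··c··> p7
  p5 = c.0 | b.(a.0 + c.0) :: ··b··> p7, ··c··> p8
  p6 = c.c.0 | 0 :: ··c··> p9
  p7 = c.0 | (a.0 + c.0) :: ··a··> p9, ··c··> p10, ··c··> p9
  p8 = 0 | b.(a.0 + c.0) :: ··b··> p10
  p9 = c.0 | 0 :: ··c··> p11
  p10 = 0 | (a.0 + c.0) :: ··a··> p11, ··c··> p11
  p11 = 0 | 0 :: ·
Q's transition system — 12 states:
  q0 = b.c.(c.0 + 0) | b.(a.0 + c.0) :: ··b··> q1, ··b··> q2
  q1 = b.c.(c.0 + 0) | (a.0 + c.0) :: ··a··> q3, ··b··> q4, ··c··> q3
  q2 = c.(c.0 + 0) | b.(a.0 + c.0) :: ··b··> q4, ··c··> q5
  q3 = b.c.(c.0 + 0) | 0 :: ··b··> q6
  q4 = c.(c.0 + 0) | (a.0 + c.0) :: ··a··> q6, ··c··> q6, ··c··> q7
  q5 = (c.0 + 0) | b.(a.0 + c.0) :: ··b··> q7, ··c··> q8
  q6 = c.(c.0 + 0) | 0 :: ··c··> q9
  q7 = (c.0 + 0) | (a.0 + c.0) :: ··a··> q9, ··c··> q10, ··c··> q9
  q8 = 0 | b.(a.0 + c.0) :: ··b··> q10
  q9 = (c.0 + 0) | 0 :: ··c··> q11
  q10 = 0 | (a.0 + c.0) :: ··a··> q11, ··c··> q11
  q11 = 0 | 0 :: ·
Coarsest stable partition (strong bisimilarity classes):
  B0 = {p0, q0}
  B1 = {p1, q1}
  B2 = {p4, q4}
  B3 = {p6, q6}
  B4 = {p9, q9}
  B5 = {p11, q11}
  B6 = {p7, q7}
  B7 = {p10, q10}
  B8 = {p3, q3}
  B9 = {p2, q2}
  B10 = {p5, q5}
  B11 = {p8, q8}
p0 ∈ B0, q0 ∈ B0 → same block
Bisimilar ⇒ trace-equivalent.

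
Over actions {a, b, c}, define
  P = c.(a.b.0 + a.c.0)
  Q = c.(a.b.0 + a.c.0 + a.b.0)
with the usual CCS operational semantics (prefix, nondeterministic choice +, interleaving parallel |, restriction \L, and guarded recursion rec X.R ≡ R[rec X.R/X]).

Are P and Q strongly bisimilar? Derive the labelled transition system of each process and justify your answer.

P's transition system — 5 states:
  m0 = c.(a.b.0 + a.c.0) ⊢ -c-> m1
  m1 = a.b.0 + a.c.0 ⊢ -a-> m2, -a-> m3
  m2 = b.0 ⊢ -b-> m4
  m3 = c.0 ⊢ -c-> m4
  m4 = 0 ⊢ ∅
Q's transition system — 5 states:
  n0 = c.(a.b.0 + a.c.0 + a.b.0) ⊢ -c-> n1
  n1 = a.b.0 + a.c.0 + a.b.0 ⊢ -a-> n2, -a-> n3
  n2 = b.0 ⊢ -b-> n4
  n3 = c.0 ⊢ -c-> n4
  n4 = 0 ⊢ ∅
Bisimilarity quotient blocks:
  B0 = {m0, n0}
  B1 = {m1, n1}
  B2 = {m2, n2}
  B3 = {m4, n4}
  B4 = {m3, n3}
m0 ∈ B0, n0 ∈ B0 → same block

bisimilar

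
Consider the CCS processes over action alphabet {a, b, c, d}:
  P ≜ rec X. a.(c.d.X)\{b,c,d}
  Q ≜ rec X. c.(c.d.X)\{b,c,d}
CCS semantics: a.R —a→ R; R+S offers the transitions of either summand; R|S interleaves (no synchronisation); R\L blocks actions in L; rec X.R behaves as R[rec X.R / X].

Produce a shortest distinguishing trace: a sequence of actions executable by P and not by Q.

Reachable graph of P (2 states):
  p0 = rec X. a.(c.d.X)\{b,c,d} ⊢ —a→ p1
  p1 = (c.d.(rec X. a.(c.d.X)\{b,c,d}))\{b,c,d} ⊢ deadlocked
Reachable graph of Q (2 states):
  q0 = rec X. c.(c.d.X)\{b,c,d} ⊢ —c→ q1
  q1 = (c.d.(rec X. c.(c.d.X)\{b,c,d}))\{b,c,d} ⊢ deadlocked
Trace ⟨a⟩ through P, begin at {p0}:
  after a @ step 1: {p1}
  ✓ P
Trace ⟨a⟩ through Q, begin at {q0}:
  after a @ step 1: ∅  — Q cannot continue

a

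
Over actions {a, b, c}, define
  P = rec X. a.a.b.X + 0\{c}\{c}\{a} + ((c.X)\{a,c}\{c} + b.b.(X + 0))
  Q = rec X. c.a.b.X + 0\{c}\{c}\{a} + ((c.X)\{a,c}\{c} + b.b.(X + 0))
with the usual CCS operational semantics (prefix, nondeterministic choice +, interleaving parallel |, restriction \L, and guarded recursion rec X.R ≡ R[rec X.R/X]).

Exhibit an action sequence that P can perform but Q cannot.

P's transition system — 5 states:
  s0 = rec X. a.a.b.X + 0\{c}\{c}\{a} + ((c.X)\{a,c}\{c} + b.b.(X + 0)) has moves =a=> s1, =b=> s2
  s1 = a.b.(rec X. a.a.b.X + 0\{c}\{c}\{a} + ((c.X)\{a,c}\{c} + b.b.(X + 0))) has moves =a=> s3
  s2 = b.((rec X. a.a.b.X + 0\{c}\{c}\{a} + ((c.X)\{a,c}\{c} + b.b.(X + 0))) + 0) has moves =b=> s4
  s3 = b.(rec X. a.a.b.X + 0\{c}\{c}\{a} + ((c.X)\{a,c}\{c} + b.b.(X + 0))) has moves =b=> s0
  s4 = (rec X. a.a.b.X + 0\{c}\{c}\{a} + ((c.X)\{a,c}\{c} + b.b.(X + 0))) + 0 has moves =a=> s1, =b=> s2
Q's transition system — 5 states:
  t0 = rec X. c.a.b.X + 0\{c}\{c}\{a} + ((c.X)\{a,c}\{c} + b.b.(X + 0)) has moves =b=> t1, =c=> t2
  t1 = b.((rec X. c.a.b.X + 0\{c}\{c}\{a} + ((c.X)\{a,c}\{c} + b.b.(X + 0))) + 0) has moves =b=> t3
  t2 = a.b.(rec X. c.a.b.X + 0\{c}\{c}\{a} + ((c.X)\{a,c}\{c} + b.b.(X + 0))) has moves =a=> t4
  t3 = (rec X. c.a.b.X + 0\{c}\{c}\{a} + ((c.X)\{a,c}\{c} + b.b.(X + 0))) + 0 has moves =b=> t1, =c=> t2
  t4 = b.(rec X. c.a.b.X + 0\{c}\{c}\{a} + ((c.X)\{a,c}\{c} + b.b.(X + 0))) has moves =b=> t0
Run σ = ⟨a⟩ on P: start {s0}
  after a @ step 1: {s1}
  P completes σ.
Run σ = ⟨a⟩ on Q: start {t0}
  after a @ step 1: ∅  — Q cannot continue

a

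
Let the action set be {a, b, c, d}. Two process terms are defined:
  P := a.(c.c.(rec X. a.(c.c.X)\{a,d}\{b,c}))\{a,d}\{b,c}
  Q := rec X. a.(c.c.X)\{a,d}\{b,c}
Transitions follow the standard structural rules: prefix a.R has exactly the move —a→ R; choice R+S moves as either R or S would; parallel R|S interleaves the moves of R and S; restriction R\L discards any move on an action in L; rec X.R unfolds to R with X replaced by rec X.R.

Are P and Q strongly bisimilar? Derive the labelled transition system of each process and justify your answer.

LTS(P): 2 reachable states
  s0 = a.(c.c.(rec X. a.(c.c.X)\{a,d}\{b,c}))\{a,d}\{b,c} :: -a-> s1
  s1 = (c.c.(rec X. a.(c.c.X)\{a,d}\{b,c}))\{a,d}\{b,c} :: ∅
LTS(Q): 2 reachable states
  t0 = rec X. a.(c.c.X)\{a,d}\{b,c} :: -a-> t1
  t1 = (c.c.(rec X. a.(c.c.X)\{a,d}\{b,c}))\{a,d}\{b,c} :: ∅
Partition-refinement fixed point:
  B0 = {s0, t0}
  B1 = {s1, t1}
s0 ∈ B0, t0 ∈ B0 → same block

P ~ Q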